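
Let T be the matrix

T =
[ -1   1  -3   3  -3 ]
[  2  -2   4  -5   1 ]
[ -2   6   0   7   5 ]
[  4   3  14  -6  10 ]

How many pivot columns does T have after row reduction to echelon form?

3

Row reduce to echelon form.
R2 ← R2 + (2)·R1: [0, 0, -2, 1, -5]
R3 ← R3 − (2)·R1: [0, 4, 6, 1, 11]
R4 ← R4 + (4)·R1: [0, 7, 2, 6, -2]
Swap R2 ↔ R3
R4 ← R4 − (7/4)·R2: [0, 0, -17/2, 17/4, -85/4]
R4 ← R4 − (17/4)·R3: [0, 0, 0, 0, 0]
Echelon form has 3 nonzero rows, so rank(T) = 3.
Each nonzero row contributes one pivot column: 3 pivot columns.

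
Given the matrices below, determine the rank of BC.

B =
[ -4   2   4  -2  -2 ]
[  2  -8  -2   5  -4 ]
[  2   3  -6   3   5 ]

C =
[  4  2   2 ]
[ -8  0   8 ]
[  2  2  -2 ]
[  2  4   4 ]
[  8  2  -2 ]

First compute BC:
[[-44, -12,  -4],
 [ 46,  12, -28],
 [ 18,  14,  42]]
Now row reduce the product.
R2 ← R2 + (23/22)·R1: [0, -6/11, -354/11]
R3 ← R3 + (9/22)·R1: [0, 100/11, 444/11]
R3 ← R3 + (50/3)·R2: [0, 0, -496]
3 nonzero rows, so rank(BC) = 3.

3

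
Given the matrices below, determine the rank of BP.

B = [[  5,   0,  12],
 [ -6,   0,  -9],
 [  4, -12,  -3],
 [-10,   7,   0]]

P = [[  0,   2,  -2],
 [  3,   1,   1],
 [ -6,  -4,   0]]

First compute BP:
[[-72, -38, -10],
 [ 54,  24,  12],
 [-18,   8, -20],
 [ 21, -13,  27]]
Now row reduce the product.
R2 ← R2 + (3/4)·R1: [0, -9/2, 9/2]
R3 ← R3 − (1/4)·R1: [0, 35/2, -35/2]
R4 ← R4 + (7/24)·R1: [0, -289/12, 289/12]
R3 ← R3 + (35/9)·R2: [0, 0, 0]
R4 ← R4 − (289/54)·R2: [0, 0, 0]
2 nonzero rows, so rank(BP) = 2.

2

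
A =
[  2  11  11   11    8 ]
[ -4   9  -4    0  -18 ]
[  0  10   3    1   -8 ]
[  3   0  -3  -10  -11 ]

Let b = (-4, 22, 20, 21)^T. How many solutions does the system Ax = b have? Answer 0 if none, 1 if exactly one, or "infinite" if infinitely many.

infinite

Row reduce the augmented matrix [A | b].
R2 ← R2 + (2)·R1: [0, 31, 18, 22, -2, 14]
R4 ← R4 − (3/2)·R1: [0, -33/2, -39/2, -53/2, -23, 27]
R3 ← R3 − (10/31)·R2: [0, 0, -87/31, -189/31, -228/31, 480/31]
R4 ← R4 + (33/62)·R2: [0, 0, -615/62, -917/62, -746/31, 1068/31]
R4 ← R4 − (205/58)·R3: [0, 0, 0, 196/29, 56/29, -588/29]
The echelon form has 4 nonzero rows, and every pivot lies in the first 5 columns, so rank(A) = rank([A|b]) = 4.
The system is consistent.
rank = 4 < 5 unknowns, so there are infinitely many solutions.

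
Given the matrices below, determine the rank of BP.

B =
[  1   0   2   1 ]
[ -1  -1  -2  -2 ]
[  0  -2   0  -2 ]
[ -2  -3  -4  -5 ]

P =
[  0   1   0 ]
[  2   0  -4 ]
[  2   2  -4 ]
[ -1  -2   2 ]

2

First compute BP:
[[  3,   3,  -6],
 [ -4,  -1,   8],
 [ -2,   4,   4],
 [ -9,   0,  18]]
Now row reduce the product.
R2 ← R2 + (4/3)·R1: [0, 3, 0]
R3 ← R3 + (2/3)·R1: [0, 6, 0]
R4 ← R4 + (3)·R1: [0, 9, 0]
R3 ← R3 − (2)·R2: [0, 0, 0]
R4 ← R4 − (3)·R2: [0, 0, 0]
2 nonzero rows, so rank(BP) = 2.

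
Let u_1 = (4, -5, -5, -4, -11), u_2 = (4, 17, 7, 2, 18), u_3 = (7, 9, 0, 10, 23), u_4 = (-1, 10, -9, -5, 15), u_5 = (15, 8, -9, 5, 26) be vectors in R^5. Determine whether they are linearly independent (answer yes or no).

yes

Form the matrix with these vectors as rows and row reduce.
R2 ← R2 − R1: [0, 22, 12, 6, 29]
R3 ← R3 − (7/4)·R1: [0, 71/4, 35/4, 17, 169/4]
R4 ← R4 + (1/4)·R1: [0, 35/4, -41/4, -6, 49/4]
R5 ← R5 − (15/4)·R1: [0, 107/4, 39/4, 20, 269/4]
R3 ← R3 − (71/88)·R2: [0, 0, -41/44, 535/44, 1659/88]
R4 ← R4 − (35/88)·R2: [0, 0, -661/44, -369/44, 63/88]
R5 ← R5 − (107/88)·R2: [0, 0, -213/44, 559/44, 2815/88]
R4 ← R4 − (661/41)·R3: [0, 0, 0, -8381/41, -12432/41]
R5 ← R5 − (213/41)·R3: [0, 0, 0, -2069/41, -2704/41]
R5 ← R5 − (2069/8381)·R4: [0, 0, 0, 0, 74624/8381]
5 nonzero rows, so the 5 vectors span a space of dimension 5.
Since 5 = 5, the vectors are linearly independent.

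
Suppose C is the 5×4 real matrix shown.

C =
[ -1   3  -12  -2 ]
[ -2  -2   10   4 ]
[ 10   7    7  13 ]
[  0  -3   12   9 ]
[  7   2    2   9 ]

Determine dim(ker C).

0

Row reduce to echelon form.
R2 ← R2 − (2)·R1: [0, -8, 34, 8]
R3 ← R3 + (10)·R1: [0, 37, -113, -7]
R5 ← R5 + (7)·R1: [0, 23, -82, -5]
R3 ← R3 + (37/8)·R2: [0, 0, 177/4, 30]
R4 ← R4 − (3/8)·R2: [0, 0, -3/4, 6]
R5 ← R5 + (23/8)·R2: [0, 0, 63/4, 18]
R4 ← R4 + (1/59)·R3: [0, 0, 0, 384/59]
R5 ← R5 − (21/59)·R3: [0, 0, 0, 432/59]
R5 ← R5 − (9/8)·R4: [0, 0, 0, 0]
4 nonzero rows, so rank(C) = 4.
C has 4 columns; by rank–nullity, nullity = 4 − 4 = 0.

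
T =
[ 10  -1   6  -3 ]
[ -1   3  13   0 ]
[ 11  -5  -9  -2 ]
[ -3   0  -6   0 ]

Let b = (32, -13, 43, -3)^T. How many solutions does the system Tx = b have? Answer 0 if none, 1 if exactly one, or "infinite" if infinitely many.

infinite

Row reduce the augmented matrix [T | b].
R2 ← R2 + (1/10)·R1: [0, 29/10, 68/5, -3/10, -49/5]
R3 ← R3 − (11/10)·R1: [0, -39/10, -78/5, 13/10, 39/5]
R4 ← R4 + (3/10)·R1: [0, -3/10, -21/5, -9/10, 33/5]
R3 ← R3 + (39/29)·R2: [0, 0, 78/29, 26/29, -156/29]
R4 ← R4 + (3/29)·R2: [0, 0, -81/29, -27/29, 162/29]
R4 ← R4 + (27/26)·R3: [0, 0, 0, 0, 0]
The echelon form has 3 nonzero rows, and every pivot lies in the first 4 columns, so rank(T) = rank([T|b]) = 3.
The system is consistent.
rank = 3 < 4 unknowns, so there are infinitely many solutions.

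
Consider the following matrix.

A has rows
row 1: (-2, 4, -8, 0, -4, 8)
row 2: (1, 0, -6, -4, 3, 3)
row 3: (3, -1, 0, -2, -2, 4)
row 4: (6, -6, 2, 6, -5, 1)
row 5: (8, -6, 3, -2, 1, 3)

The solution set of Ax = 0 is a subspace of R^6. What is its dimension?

1

Row reduce to echelon form.
R2 ← R2 + (1/2)·R1: [0, 2, -10, -4, 1, 7]
R3 ← R3 + (3/2)·R1: [0, 5, -12, -2, -8, 16]
R4 ← R4 + (3)·R1: [0, 6, -22, 6, -17, 25]
R5 ← R5 + (4)·R1: [0, 10, -29, -2, -15, 35]
R3 ← R3 − (5/2)·R2: [0, 0, 13, 8, -21/2, -3/2]
R4 ← R4 − (3)·R2: [0, 0, 8, 18, -20, 4]
R5 ← R5 − (5)·R2: [0, 0, 21, 18, -20, 0]
R4 ← R4 − (8/13)·R3: [0, 0, 0, 170/13, -176/13, 64/13]
R5 ← R5 − (21/13)·R3: [0, 0, 0, 66/13, -79/26, 63/26]
R5 ← R5 − (33/85)·R4: [0, 0, 0, 0, 377/170, 87/170]
5 nonzero rows, so rank(A) = 5.
A has 6 columns; by rank–nullity, nullity = 6 − 5 = 1.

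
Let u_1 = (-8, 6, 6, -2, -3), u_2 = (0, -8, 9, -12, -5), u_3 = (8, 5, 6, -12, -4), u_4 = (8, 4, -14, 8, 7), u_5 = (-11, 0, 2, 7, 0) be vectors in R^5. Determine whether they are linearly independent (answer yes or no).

Form the matrix with these vectors as rows and row reduce.
R3 ← R3 + R1: [0, 11, 12, -14, -7]
R4 ← R4 + R1: [0, 10, -8, 6, 4]
R5 ← R5 − (11/8)·R1: [0, -33/4, -25/4, 39/4, 33/8]
R3 ← R3 + (11/8)·R2: [0, 0, 195/8, -61/2, -111/8]
R4 ← R4 + (5/4)·R2: [0, 0, 13/4, -9, -9/4]
R5 ← R5 − (33/32)·R2: [0, 0, -497/32, 177/8, 297/32]
R4 ← R4 − (2/15)·R3: [0, 0, 0, -74/15, -2/5]
R5 ← R5 + (497/780)·R3: [0, 0, 0, 2099/780, 229/520]
R5 ← R5 + (2099/3848)·R4: [0, 0, 0, 0, 855/3848]
5 nonzero rows, so the 5 vectors span a space of dimension 5.
Since 5 = 5, the vectors are linearly independent.

yes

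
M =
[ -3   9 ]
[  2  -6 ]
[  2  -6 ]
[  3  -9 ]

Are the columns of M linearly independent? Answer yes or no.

no

Row reduce M to echelon form.
R2 ← R2 + (2/3)·R1: [0, 0]
R3 ← R3 + (2/3)·R1: [0, 0]
R4 ← R4 + R1: [0, 0]
1 pivot among 2 columns.
Only 1 < 2 pivot columns, so the columns are linearly dependent.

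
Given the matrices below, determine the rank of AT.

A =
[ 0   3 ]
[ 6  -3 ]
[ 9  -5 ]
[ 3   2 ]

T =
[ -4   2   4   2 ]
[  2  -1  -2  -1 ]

1

First compute AT:
[[  6,  -3,  -6,  -3],
 [-30,  15,  30,  15],
 [-46,  23,  46,  23],
 [ -8,   4,   8,   4]]
Now row reduce the product.
R2 ← R2 + (5)·R1: [0, 0, 0, 0]
R3 ← R3 + (23/3)·R1: [0, 0, 0, 0]
R4 ← R4 + (4/3)·R1: [0, 0, 0, 0]
1 nonzero row, so rank(AT) = 1.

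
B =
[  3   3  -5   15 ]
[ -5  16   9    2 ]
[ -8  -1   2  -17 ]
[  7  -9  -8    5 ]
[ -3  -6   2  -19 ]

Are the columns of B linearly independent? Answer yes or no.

Row reduce B to echelon form.
R2 ← R2 + (5/3)·R1: [0, 21, 2/3, 27]
R3 ← R3 + (8/3)·R1: [0, 7, -34/3, 23]
R4 ← R4 − (7/3)·R1: [0, -16, 11/3, -30]
R5 ← R5 + R1: [0, -3, -3, -4]
R3 ← R3 − (1/3)·R2: [0, 0, -104/9, 14]
R4 ← R4 + (16/21)·R2: [0, 0, 263/63, -66/7]
R5 ← R5 + (1/7)·R2: [0, 0, -61/21, -1/7]
R4 ← R4 + (263/728)·R3: [0, 0, 0, -1591/364]
R5 ← R5 − (183/728)·R3: [0, 0, 0, -1333/364]
R5 ← R5 − (31/37)·R4: [0, 0, 0, 0]
4 pivots among 4 columns.
Every column is a pivot column, so the columns are linearly independent.

yes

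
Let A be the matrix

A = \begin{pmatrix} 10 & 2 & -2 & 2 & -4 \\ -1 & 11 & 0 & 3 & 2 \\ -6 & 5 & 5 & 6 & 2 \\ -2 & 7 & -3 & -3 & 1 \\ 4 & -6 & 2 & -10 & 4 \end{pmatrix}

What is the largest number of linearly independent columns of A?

Row reduce to echelon form.
R2 ← R2 + (1/10)·R1: [0, 56/5, -1/5, 16/5, 8/5]
R3 ← R3 + (3/5)·R1: [0, 31/5, 19/5, 36/5, -2/5]
R4 ← R4 + (1/5)·R1: [0, 37/5, -17/5, -13/5, 1/5]
R5 ← R5 − (2/5)·R1: [0, -34/5, 14/5, -54/5, 28/5]
R3 ← R3 − (31/56)·R2: [0, 0, 219/56, 38/7, -9/7]
R4 ← R4 − (37/56)·R2: [0, 0, -183/56, -33/7, -6/7]
R5 ← R5 + (17/28)·R2: [0, 0, 75/28, -62/7, 46/7]
R4 ← R4 + (61/73)·R3: [0, 0, 0, -13/73, -141/73]
R5 ← R5 − (50/73)·R3: [0, 0, 0, -918/73, 544/73]
R5 ← R5 − (918/13)·R4: [0, 0, 0, 0, 1870/13]
Echelon form has 5 nonzero rows, so rank(A) = 5.
The rank gives the maximum number of linearly independent columns: 5.

5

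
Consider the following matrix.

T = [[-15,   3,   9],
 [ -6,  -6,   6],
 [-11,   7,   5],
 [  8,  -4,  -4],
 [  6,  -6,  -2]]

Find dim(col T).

2

Row reduce to echelon form.
R2 ← R2 − (2/5)·R1: [0, -36/5, 12/5]
R3 ← R3 − (11/15)·R1: [0, 24/5, -8/5]
R4 ← R4 + (8/15)·R1: [0, -12/5, 4/5]
R5 ← R5 + (2/5)·R1: [0, -24/5, 8/5]
R3 ← R3 + (2/3)·R2: [0, 0, 0]
R4 ← R4 − (1/3)·R2: [0, 0, 0]
R5 ← R5 − (2/3)·R2: [0, 0, 0]
Echelon form has 2 nonzero rows, so rank(T) = 2.
The column space has dimension equal to the rank: 2.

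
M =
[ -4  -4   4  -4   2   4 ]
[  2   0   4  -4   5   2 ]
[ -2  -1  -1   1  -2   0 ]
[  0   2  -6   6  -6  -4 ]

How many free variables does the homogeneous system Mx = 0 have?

4

Row reduce to echelon form.
R2 ← R2 + (1/2)·R1: [0, -2, 6, -6, 6, 4]
R3 ← R3 − (1/2)·R1: [0, 1, -3, 3, -3, -2]
R3 ← R3 + (1/2)·R2: [0, 0, 0, 0, 0, 0]
R4 ← R4 + R2: [0, 0, 0, 0, 0, 0]
2 nonzero rows, so rank(M) = 2.
M has 6 columns; by rank–nullity, nullity = 6 − 2 = 4.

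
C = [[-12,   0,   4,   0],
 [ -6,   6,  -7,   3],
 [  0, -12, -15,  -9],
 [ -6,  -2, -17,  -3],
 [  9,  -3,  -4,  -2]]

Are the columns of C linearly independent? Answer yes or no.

no

Row reduce C to echelon form.
R2 ← R2 − (1/2)·R1: [0, 6, -9, 3]
R4 ← R4 − (1/2)·R1: [0, -2, -19, -3]
R5 ← R5 + (3/4)·R1: [0, -3, -1, -2]
R3 ← R3 + (2)·R2: [0, 0, -33, -3]
R4 ← R4 + (1/3)·R2: [0, 0, -22, -2]
R5 ← R5 + (1/2)·R2: [0, 0, -11/2, -1/2]
R4 ← R4 − (2/3)·R3: [0, 0, 0, 0]
R5 ← R5 − (1/6)·R3: [0, 0, 0, 0]
3 pivots among 4 columns.
Only 3 < 4 pivot columns, so the columns are linearly dependent.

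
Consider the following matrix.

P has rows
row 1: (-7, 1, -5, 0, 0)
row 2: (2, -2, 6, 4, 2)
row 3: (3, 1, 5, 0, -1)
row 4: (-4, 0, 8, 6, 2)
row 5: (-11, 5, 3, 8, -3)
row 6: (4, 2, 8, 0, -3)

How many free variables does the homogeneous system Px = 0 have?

0

Row reduce to echelon form.
R2 ← R2 + (2/7)·R1: [0, -12/7, 32/7, 4, 2]
R3 ← R3 + (3/7)·R1: [0, 10/7, 20/7, 0, -1]
R4 ← R4 − (4/7)·R1: [0, -4/7, 76/7, 6, 2]
R5 ← R5 − (11/7)·R1: [0, 24/7, 76/7, 8, -3]
R6 ← R6 + (4/7)·R1: [0, 18/7, 36/7, 0, -3]
R3 ← R3 + (5/6)·R2: [0, 0, 20/3, 10/3, 2/3]
R4 ← R4 − (1/3)·R2: [0, 0, 28/3, 14/3, 4/3]
R5 ← R5 + (2)·R2: [0, 0, 20, 16, 1]
R6 ← R6 + (3/2)·R2: [0, 0, 12, 6, 0]
R4 ← R4 − (7/5)·R3: [0, 0, 0, 0, 2/5]
R5 ← R5 − (3)·R3: [0, 0, 0, 6, -1]
R6 ← R6 − (9/5)·R3: [0, 0, 0, 0, -6/5]
Swap R4 ↔ R5
R6 ← R6 + (3)·R5: [0, 0, 0, 0, 0]
5 nonzero rows, so rank(P) = 5.
P has 5 columns; by rank–nullity, nullity = 5 − 5 = 0.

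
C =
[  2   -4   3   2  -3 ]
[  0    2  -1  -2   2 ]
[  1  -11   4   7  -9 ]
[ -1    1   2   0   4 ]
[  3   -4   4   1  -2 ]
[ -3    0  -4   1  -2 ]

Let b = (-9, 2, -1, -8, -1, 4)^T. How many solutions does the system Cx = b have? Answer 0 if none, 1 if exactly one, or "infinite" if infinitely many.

Row reduce the augmented matrix [C | b].
R3 ← R3 − (1/2)·R1: [0, -9, 5/2, 6, -15/2, 7/2]
R4 ← R4 + (1/2)·R1: [0, -1, 7/2, 1, 5/2, -25/2]
R5 ← R5 − (3/2)·R1: [0, 2, -1/2, -2, 5/2, 25/2]
R6 ← R6 + (3/2)·R1: [0, -6, 1/2, 4, -13/2, -19/2]
R3 ← R3 + (9/2)·R2: [0, 0, -2, -3, 3/2, 25/2]
R4 ← R4 + (1/2)·R2: [0, 0, 3, 0, 7/2, -23/2]
R5 ← R5 − R2: [0, 0, 1/2, 0, 1/2, 21/2]
R6 ← R6 + (3)·R2: [0, 0, -5/2, -2, -1/2, -7/2]
R4 ← R4 + (3/2)·R3: [0, 0, 0, -9/2, 23/4, 29/4]
R5 ← R5 + (1/4)·R3: [0, 0, 0, -3/4, 7/8, 109/8]
R6 ← R6 − (5/4)·R3: [0, 0, 0, 7/4, -19/8, -153/8]
R5 ← R5 − (1/6)·R4: [0, 0, 0, 0, -1/12, 149/12]
R6 ← R6 + (7/18)·R4: [0, 0, 0, 0, -5/36, -587/36]
R6 ← R6 − (5/3)·R5: [0, 0, 0, 0, 0, -37]
The echelon form has 6 nonzero rows; the last pivot sits in the augmented column, so rank(C) = 5 but rank([C|b]) = 6.
Since the ranks differ, the system is inconsistent.
It has no solutions.

0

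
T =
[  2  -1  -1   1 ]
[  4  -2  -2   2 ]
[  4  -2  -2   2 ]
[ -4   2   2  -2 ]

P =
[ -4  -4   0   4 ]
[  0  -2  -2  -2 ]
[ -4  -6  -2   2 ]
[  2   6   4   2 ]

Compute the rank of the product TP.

1

First compute TP:
[[ -2,   6,   8,  10],
 [ -4,  12,  16,  20],
 [ -4,  12,  16,  20],
 [  4, -12, -16, -20]]
Now row reduce the product.
R2 ← R2 − (2)·R1: [0, 0, 0, 0]
R3 ← R3 − (2)·R1: [0, 0, 0, 0]
R4 ← R4 + (2)·R1: [0, 0, 0, 0]
1 nonzero row, so rank(TP) = 1.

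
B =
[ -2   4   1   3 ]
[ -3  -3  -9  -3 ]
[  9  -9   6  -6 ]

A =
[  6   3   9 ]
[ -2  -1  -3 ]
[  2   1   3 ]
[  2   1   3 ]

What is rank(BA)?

1

First compute BA:
[[-12,  -6, -18],
 [-36, -18, -54],
 [ 72,  36, 108]]
Now row reduce the product.
R2 ← R2 − (3)·R1: [0, 0, 0]
R3 ← R3 + (6)·R1: [0, 0, 0]
1 nonzero row, so rank(BA) = 1.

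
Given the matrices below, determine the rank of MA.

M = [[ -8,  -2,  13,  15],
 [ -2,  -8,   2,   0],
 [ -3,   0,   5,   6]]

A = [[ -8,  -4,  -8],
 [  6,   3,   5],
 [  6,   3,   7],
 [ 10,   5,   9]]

First compute MA:
[[280, 140, 280],
 [-20, -10, -10],
 [114,  57, 113]]
Now row reduce the product.
R2 ← R2 + (1/14)·R1: [0, 0, 10]
R3 ← R3 − (57/140)·R1: [0, 0, -1]
R3 ← R3 + (1/10)·R2: [0, 0, 0]
2 nonzero rows, so rank(MA) = 2.

2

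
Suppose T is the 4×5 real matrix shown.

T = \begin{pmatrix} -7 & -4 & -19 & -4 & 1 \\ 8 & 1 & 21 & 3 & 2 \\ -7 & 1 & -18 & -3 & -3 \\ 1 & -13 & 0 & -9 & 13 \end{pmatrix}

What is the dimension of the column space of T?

3

Row reduce to echelon form.
R2 ← R2 + (8/7)·R1: [0, -25/7, -5/7, -11/7, 22/7]
R3 ← R3 − R1: [0, 5, 1, 1, -4]
R4 ← R4 + (1/7)·R1: [0, -95/7, -19/7, -67/7, 92/7]
R3 ← R3 + (7/5)·R2: [0, 0, 0, -6/5, 2/5]
R4 ← R4 − (19/5)·R2: [0, 0, 0, -18/5, 6/5]
R4 ← R4 − (3)·R3: [0, 0, 0, 0, 0]
Echelon form has 3 nonzero rows, so rank(T) = 3.
The column space has dimension equal to the rank: 3.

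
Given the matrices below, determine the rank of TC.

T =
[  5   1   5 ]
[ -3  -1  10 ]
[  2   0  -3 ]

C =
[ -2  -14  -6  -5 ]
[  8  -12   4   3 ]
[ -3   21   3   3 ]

First compute TC:
[[-17,  23, -11,  -7],
 [-32, 264,  44,  42],
 [  5, -91, -21, -19]]
Now row reduce the product.
R2 ← R2 − (32/17)·R1: [0, 3752/17, 1100/17, 938/17]
R3 ← R3 + (5/17)·R1: [0, -1432/17, -412/17, -358/17]
R3 ← R3 + (179/469)·R2: [0, 0, 216/469, 0]
3 nonzero rows, so rank(TC) = 3.

3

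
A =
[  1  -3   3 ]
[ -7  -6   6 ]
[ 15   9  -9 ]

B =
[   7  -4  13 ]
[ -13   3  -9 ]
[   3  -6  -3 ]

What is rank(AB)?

2

First compute AB:
[[ 55, -31,  31],
 [ 47, -26, -55],
 [-39,  21, 141]]
Now row reduce the product.
R2 ← R2 − (47/55)·R1: [0, 27/55, -4482/55]
R3 ← R3 + (39/55)·R1: [0, -54/55, 8964/55]
R3 ← R3 + (2)·R2: [0, 0, 0]
2 nonzero rows, so rank(AB) = 2.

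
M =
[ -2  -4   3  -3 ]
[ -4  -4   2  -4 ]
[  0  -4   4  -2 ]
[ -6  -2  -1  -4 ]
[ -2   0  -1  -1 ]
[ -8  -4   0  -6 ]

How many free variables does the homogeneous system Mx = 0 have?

Row reduce to echelon form.
R2 ← R2 − (2)·R1: [0, 4, -4, 2]
R4 ← R4 − (3)·R1: [0, 10, -10, 5]
R5 ← R5 − R1: [0, 4, -4, 2]
R6 ← R6 − (4)·R1: [0, 12, -12, 6]
R3 ← R3 + R2: [0, 0, 0, 0]
R4 ← R4 − (5/2)·R2: [0, 0, 0, 0]
R5 ← R5 − R2: [0, 0, 0, 0]
R6 ← R6 − (3)·R2: [0, 0, 0, 0]
2 nonzero rows, so rank(M) = 2.
M has 4 columns; by rank–nullity, nullity = 4 − 2 = 2.

2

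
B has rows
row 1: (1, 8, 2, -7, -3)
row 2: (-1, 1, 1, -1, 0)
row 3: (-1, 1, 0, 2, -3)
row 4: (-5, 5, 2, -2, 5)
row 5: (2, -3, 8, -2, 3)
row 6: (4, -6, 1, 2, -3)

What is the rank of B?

5

Row reduce to echelon form.
R2 ← R2 + R1: [0, 9, 3, -8, -3]
R3 ← R3 + R1: [0, 9, 2, -5, -6]
R4 ← R4 + (5)·R1: [0, 45, 12, -37, -10]
R5 ← R5 − (2)·R1: [0, -19, 4, 12, 9]
R6 ← R6 − (4)·R1: [0, -38, -7, 30, 9]
R3 ← R3 − R2: [0, 0, -1, 3, -3]
R4 ← R4 − (5)·R2: [0, 0, -3, 3, 5]
R5 ← R5 + (19/9)·R2: [0, 0, 31/3, -44/9, 8/3]
R6 ← R6 + (38/9)·R2: [0, 0, 17/3, -34/9, -11/3]
R4 ← R4 − (3)·R3: [0, 0, 0, -6, 14]
R5 ← R5 + (31/3)·R3: [0, 0, 0, 235/9, -85/3]
R6 ← R6 + (17/3)·R3: [0, 0, 0, 119/9, -62/3]
R5 ← R5 + (235/54)·R4: [0, 0, 0, 0, 880/27]
R6 ← R6 + (119/54)·R4: [0, 0, 0, 0, 275/27]
R6 ← R6 − (5/16)·R5: [0, 0, 0, 0, 0]
Echelon form has 5 nonzero rows, so rank(B) = 5.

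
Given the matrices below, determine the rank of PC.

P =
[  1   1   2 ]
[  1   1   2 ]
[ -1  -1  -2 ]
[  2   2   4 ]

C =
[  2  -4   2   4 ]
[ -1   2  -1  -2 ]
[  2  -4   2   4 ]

First compute PC:
[[  5, -10,   5,  10],
 [  5, -10,   5,  10],
 [ -5,  10,  -5, -10],
 [ 10, -20,  10,  20]]
Now row reduce the product.
R2 ← R2 − R1: [0, 0, 0, 0]
R3 ← R3 + R1: [0, 0, 0, 0]
R4 ← R4 − (2)·R1: [0, 0, 0, 0]
1 nonzero row, so rank(PC) = 1.

1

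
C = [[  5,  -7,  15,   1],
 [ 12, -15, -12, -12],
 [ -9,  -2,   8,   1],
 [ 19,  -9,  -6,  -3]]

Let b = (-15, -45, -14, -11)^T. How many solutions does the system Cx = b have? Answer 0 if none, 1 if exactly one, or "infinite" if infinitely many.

1

Row reduce the augmented matrix [C | b].
R2 ← R2 − (12/5)·R1: [0, 9/5, -48, -72/5, -9]
R3 ← R3 + (9/5)·R1: [0, -73/5, 35, 14/5, -41]
R4 ← R4 − (19/5)·R1: [0, 88/5, -63, -34/5, 46]
R3 ← R3 + (73/9)·R2: [0, 0, -1063/3, -114, -114]
R4 ← R4 − (88/9)·R2: [0, 0, 1219/3, 134, 134]
R4 ← R4 + (1219/1063)·R3: [0, 0, 0, 3476/1063, 3476/1063]
The echelon form has 4 nonzero rows, and every pivot lies in the first 4 columns, so rank(C) = rank([C|b]) = 4.
The system is consistent.
rank = 4 = number of unknowns, so the solution is unique.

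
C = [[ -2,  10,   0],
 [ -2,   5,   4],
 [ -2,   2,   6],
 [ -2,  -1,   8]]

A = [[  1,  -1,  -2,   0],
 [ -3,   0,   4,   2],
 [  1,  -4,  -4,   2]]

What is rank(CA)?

First compute CA:
[[-32,   2,  44,  20],
 [-13, -14,   8,  18],
 [ -2, -22, -12,  16],
 [  9, -30, -32,  14]]
Now row reduce the product.
R2 ← R2 − (13/32)·R1: [0, -237/16, -79/8, 79/8]
R3 ← R3 − (1/16)·R1: [0, -177/8, -59/4, 59/4]
R4 ← R4 + (9/32)·R1: [0, -471/16, -157/8, 157/8]
R3 ← R3 − (118/79)·R2: [0, 0, 0, 0]
R4 ← R4 − (157/79)·R2: [0, 0, 0, 0]
2 nonzero rows, so rank(CA) = 2.

2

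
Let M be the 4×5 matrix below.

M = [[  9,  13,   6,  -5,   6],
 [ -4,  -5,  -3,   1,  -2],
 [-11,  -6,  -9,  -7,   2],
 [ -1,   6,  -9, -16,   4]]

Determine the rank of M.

Row reduce to echelon form.
R2 ← R2 + (4/9)·R1: [0, 7/9, -1/3, -11/9, 2/3]
R3 ← R3 + (11/9)·R1: [0, 89/9, -5/3, -118/9, 28/3]
R4 ← R4 + (1/9)·R1: [0, 67/9, -25/3, -149/9, 14/3]
R3 ← R3 − (89/7)·R2: [0, 0, 18/7, 17/7, 6/7]
R4 ← R4 − (67/7)·R2: [0, 0, -36/7, -34/7, -12/7]
R4 ← R4 + (2)·R3: [0, 0, 0, 0, 0]
Echelon form has 3 nonzero rows, so rank(M) = 3.

3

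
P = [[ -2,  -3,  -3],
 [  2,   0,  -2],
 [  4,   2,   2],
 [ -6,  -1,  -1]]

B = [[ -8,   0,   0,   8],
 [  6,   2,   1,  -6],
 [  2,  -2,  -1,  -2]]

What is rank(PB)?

First compute PB:
[[ -8,   0,   0,   8],
 [-20,   4,   2,  20],
 [-16,   0,   0,  16],
 [ 40,   0,   0, -40]]
Now row reduce the product.
R2 ← R2 − (5/2)·R1: [0, 4, 2, 0]
R3 ← R3 − (2)·R1: [0, 0, 0, 0]
R4 ← R4 + (5)·R1: [0, 0, 0, 0]
2 nonzero rows, so rank(PB) = 2.

2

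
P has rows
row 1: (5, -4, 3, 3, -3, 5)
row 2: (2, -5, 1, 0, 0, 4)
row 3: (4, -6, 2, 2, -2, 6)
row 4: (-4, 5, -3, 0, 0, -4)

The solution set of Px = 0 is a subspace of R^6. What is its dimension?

Row reduce to echelon form.
R2 ← R2 − (2/5)·R1: [0, -17/5, -1/5, -6/5, 6/5, 2]
R3 ← R3 − (4/5)·R1: [0, -14/5, -2/5, -2/5, 2/5, 2]
R4 ← R4 + (4/5)·R1: [0, 9/5, -3/5, 12/5, -12/5, 0]
R3 ← R3 − (14/17)·R2: [0, 0, -4/17, 10/17, -10/17, 6/17]
R4 ← R4 + (9/17)·R2: [0, 0, -12/17, 30/17, -30/17, 18/17]
R4 ← R4 − (3)·R3: [0, 0, 0, 0, 0, 0]
3 nonzero rows, so rank(P) = 3.
P has 6 columns; by rank–nullity, nullity = 6 − 3 = 3.

3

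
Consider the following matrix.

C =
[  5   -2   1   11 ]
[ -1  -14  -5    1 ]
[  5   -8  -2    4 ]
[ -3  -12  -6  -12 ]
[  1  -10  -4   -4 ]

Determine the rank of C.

3

Row reduce to echelon form.
R2 ← R2 + (1/5)·R1: [0, -72/5, -24/5, 16/5]
R3 ← R3 − R1: [0, -6, -3, -7]
R4 ← R4 + (3/5)·R1: [0, -66/5, -27/5, -27/5]
R5 ← R5 − (1/5)·R1: [0, -48/5, -21/5, -31/5]
R3 ← R3 − (5/12)·R2: [0, 0, -1, -25/3]
R4 ← R4 − (11/12)·R2: [0, 0, -1, -25/3]
R5 ← R5 − (2/3)·R2: [0, 0, -1, -25/3]
R4 ← R4 − R3: [0, 0, 0, 0]
R5 ← R5 − R3: [0, 0, 0, 0]
Echelon form has 3 nonzero rows, so rank(C) = 3.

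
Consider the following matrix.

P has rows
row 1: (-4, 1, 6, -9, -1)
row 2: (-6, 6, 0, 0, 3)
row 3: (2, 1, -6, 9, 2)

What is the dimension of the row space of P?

2

Row reduce to echelon form.
R2 ← R2 − (3/2)·R1: [0, 9/2, -9, 27/2, 9/2]
R3 ← R3 + (1/2)·R1: [0, 3/2, -3, 9/2, 3/2]
R3 ← R3 − (1/3)·R2: [0, 0, 0, 0, 0]
Echelon form has 2 nonzero rows, so rank(P) = 2.
The row space has dimension equal to the rank: 2.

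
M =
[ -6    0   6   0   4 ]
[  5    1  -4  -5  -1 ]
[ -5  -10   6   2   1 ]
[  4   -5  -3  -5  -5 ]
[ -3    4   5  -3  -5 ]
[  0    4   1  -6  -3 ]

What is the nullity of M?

Row reduce to echelon form.
R2 ← R2 + (5/6)·R1: [0, 1, 1, -5, 7/3]
R3 ← R3 − (5/6)·R1: [0, -10, 1, 2, -7/3]
R4 ← R4 + (2/3)·R1: [0, -5, 1, -5, -7/3]
R5 ← R5 − (1/2)·R1: [0, 4, 2, -3, -7]
R3 ← R3 + (10)·R2: [0, 0, 11, -48, 21]
R4 ← R4 + (5)·R2: [0, 0, 6, -30, 28/3]
R5 ← R5 − (4)·R2: [0, 0, -2, 17, -49/3]
R6 ← R6 − (4)·R2: [0, 0, -3, 14, -37/3]
R4 ← R4 − (6/11)·R3: [0, 0, 0, -42/11, -70/33]
R5 ← R5 + (2/11)·R3: [0, 0, 0, 91/11, -413/33]
R6 ← R6 + (3/11)·R3: [0, 0, 0, 10/11, -218/33]
R5 ← R5 + (13/6)·R4: [0, 0, 0, 0, -154/9]
R6 ← R6 + (5/21)·R4: [0, 0, 0, 0, -64/9]
R6 ← R6 − (32/77)·R5: [0, 0, 0, 0, 0]
5 nonzero rows, so rank(M) = 5.
M has 5 columns; by rank–nullity, nullity = 5 − 5 = 0.

0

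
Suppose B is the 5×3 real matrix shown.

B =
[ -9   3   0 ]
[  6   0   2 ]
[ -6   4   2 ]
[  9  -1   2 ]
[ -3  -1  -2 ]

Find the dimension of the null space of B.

Row reduce to echelon form.
R2 ← R2 + (2/3)·R1: [0, 2, 2]
R3 ← R3 − (2/3)·R1: [0, 2, 2]
R4 ← R4 + R1: [0, 2, 2]
R5 ← R5 − (1/3)·R1: [0, -2, -2]
R3 ← R3 − R2: [0, 0, 0]
R4 ← R4 − R2: [0, 0, 0]
R5 ← R5 + R2: [0, 0, 0]
2 nonzero rows, so rank(B) = 2.
B has 3 columns; by rank–nullity, nullity = 3 − 2 = 1.

1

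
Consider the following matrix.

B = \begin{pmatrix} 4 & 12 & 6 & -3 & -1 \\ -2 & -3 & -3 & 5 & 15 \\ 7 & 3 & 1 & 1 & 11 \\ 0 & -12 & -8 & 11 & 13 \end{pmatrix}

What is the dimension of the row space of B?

4

Row reduce to echelon form.
R2 ← R2 + (1/2)·R1: [0, 3, 0, 7/2, 29/2]
R3 ← R3 − (7/4)·R1: [0, -18, -19/2, 25/4, 51/4]
R3 ← R3 + (6)·R2: [0, 0, -19/2, 109/4, 399/4]
R4 ← R4 + (4)·R2: [0, 0, -8, 25, 71]
R4 ← R4 − (16/19)·R3: [0, 0, 0, 39/19, -13]
Echelon form has 4 nonzero rows, so rank(B) = 4.
The row space has dimension equal to the rank: 4.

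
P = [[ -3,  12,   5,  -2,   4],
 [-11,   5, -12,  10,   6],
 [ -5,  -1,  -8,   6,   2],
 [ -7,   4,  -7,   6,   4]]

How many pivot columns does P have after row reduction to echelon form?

Row reduce to echelon form.
R2 ← R2 − (11/3)·R1: [0, -39, -91/3, 52/3, -26/3]
R3 ← R3 − (5/3)·R1: [0, -21, -49/3, 28/3, -14/3]
R4 ← R4 − (7/3)·R1: [0, -24, -56/3, 32/3, -16/3]
R3 ← R3 − (7/13)·R2: [0, 0, 0, 0, 0]
R4 ← R4 − (8/13)·R2: [0, 0, 0, 0, 0]
Echelon form has 2 nonzero rows, so rank(P) = 2.
Each nonzero row contributes one pivot column: 2 pivot columns.

2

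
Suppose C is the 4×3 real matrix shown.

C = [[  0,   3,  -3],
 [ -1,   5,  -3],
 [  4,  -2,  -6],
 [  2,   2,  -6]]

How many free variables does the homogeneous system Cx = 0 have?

Row reduce to echelon form.
Swap R1 ↔ R2
R3 ← R3 + (4)·R1: [0, 18, -18]
R4 ← R4 + (2)·R1: [0, 12, -12]
R3 ← R3 − (6)·R2: [0, 0, 0]
R4 ← R4 − (4)·R2: [0, 0, 0]
2 nonzero rows, so rank(C) = 2.
C has 3 columns; by rank–nullity, nullity = 3 − 2 = 1.

1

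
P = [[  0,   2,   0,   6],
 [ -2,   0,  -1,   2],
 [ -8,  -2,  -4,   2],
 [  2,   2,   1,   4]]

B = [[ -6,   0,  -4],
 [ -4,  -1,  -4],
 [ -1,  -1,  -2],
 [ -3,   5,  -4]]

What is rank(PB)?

2

First compute PB:
[[-26,  28, -32],
 [  7,  11,   2],
 [ 54,  16,  40],
 [-33,  17, -34]]
Now row reduce the product.
R2 ← R2 + (7/26)·R1: [0, 241/13, -86/13]
R3 ← R3 + (27/13)·R1: [0, 964/13, -344/13]
R4 ← R4 − (33/26)·R1: [0, -241/13, 86/13]
R3 ← R3 − (4)·R2: [0, 0, 0]
R4 ← R4 + R2: [0, 0, 0]
2 nonzero rows, so rank(PB) = 2.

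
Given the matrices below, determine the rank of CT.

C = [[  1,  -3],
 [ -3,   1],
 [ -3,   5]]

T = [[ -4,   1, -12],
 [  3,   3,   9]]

First compute CT:
[[-13,  -8, -39],
 [ 15,   0,  45],
 [ 27,  12,  81]]
Now row reduce the product.
R2 ← R2 + (15/13)·R1: [0, -120/13, 0]
R3 ← R3 + (27/13)·R1: [0, -60/13, 0]
R3 ← R3 − (1/2)·R2: [0, 0, 0]
2 nonzero rows, so rank(CT) = 2.

2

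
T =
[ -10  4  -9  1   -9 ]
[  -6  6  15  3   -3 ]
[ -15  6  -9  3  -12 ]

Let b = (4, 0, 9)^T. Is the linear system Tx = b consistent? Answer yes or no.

yes

Row reduce the augmented matrix [T | b].
R2 ← R2 − (3/5)·R1: [0, 18/5, 102/5, 12/5, 12/5, -12/5]
R3 ← R3 − (3/2)·R1: [0, 0, 9/2, 3/2, 3/2, 3]
The echelon form has 3 nonzero rows, and every pivot lies in the first 5 columns, so rank(T) = rank([T|b]) = 3.
The system is consistent.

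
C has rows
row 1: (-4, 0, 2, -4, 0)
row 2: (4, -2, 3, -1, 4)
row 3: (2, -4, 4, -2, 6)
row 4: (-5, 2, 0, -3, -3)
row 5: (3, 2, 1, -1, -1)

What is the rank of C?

3

Row reduce to echelon form.
R2 ← R2 + R1: [0, -2, 5, -5, 4]
R3 ← R3 + (1/2)·R1: [0, -4, 5, -4, 6]
R4 ← R4 − (5/4)·R1: [0, 2, -5/2, 2, -3]
R5 ← R5 + (3/4)·R1: [0, 2, 5/2, -4, -1]
R3 ← R3 − (2)·R2: [0, 0, -5, 6, -2]
R4 ← R4 + R2: [0, 0, 5/2, -3, 1]
R5 ← R5 + R2: [0, 0, 15/2, -9, 3]
R4 ← R4 + (1/2)·R3: [0, 0, 0, 0, 0]
R5 ← R5 + (3/2)·R3: [0, 0, 0, 0, 0]
Echelon form has 3 nonzero rows, so rank(C) = 3.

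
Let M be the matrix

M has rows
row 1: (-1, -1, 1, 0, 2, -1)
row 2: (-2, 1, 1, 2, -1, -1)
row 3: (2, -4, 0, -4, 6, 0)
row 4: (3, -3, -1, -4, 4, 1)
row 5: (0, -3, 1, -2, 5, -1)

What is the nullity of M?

Row reduce to echelon form.
R2 ← R2 − (2)·R1: [0, 3, -1, 2, -5, 1]
R3 ← R3 + (2)·R1: [0, -6, 2, -4, 10, -2]
R4 ← R4 + (3)·R1: [0, -6, 2, -4, 10, -2]
R3 ← R3 + (2)·R2: [0, 0, 0, 0, 0, 0]
R4 ← R4 + (2)·R2: [0, 0, 0, 0, 0, 0]
R5 ← R5 + R2: [0, 0, 0, 0, 0, 0]
2 nonzero rows, so rank(M) = 2.
M has 6 columns; by rank–nullity, nullity = 6 − 2 = 4.

4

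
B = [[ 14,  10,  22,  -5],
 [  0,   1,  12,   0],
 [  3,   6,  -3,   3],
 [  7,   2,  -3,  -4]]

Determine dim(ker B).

0

Row reduce to echelon form.
R3 ← R3 − (3/14)·R1: [0, 27/7, -54/7, 57/14]
R4 ← R4 − (1/2)·R1: [0, -3, -14, -3/2]
R3 ← R3 − (27/7)·R2: [0, 0, -54, 57/14]
R4 ← R4 + (3)·R2: [0, 0, 22, -3/2]
R4 ← R4 + (11/27)·R3: [0, 0, 0, 10/63]
4 nonzero rows, so rank(B) = 4.
B has 4 columns; by rank–nullity, nullity = 4 − 4 = 0.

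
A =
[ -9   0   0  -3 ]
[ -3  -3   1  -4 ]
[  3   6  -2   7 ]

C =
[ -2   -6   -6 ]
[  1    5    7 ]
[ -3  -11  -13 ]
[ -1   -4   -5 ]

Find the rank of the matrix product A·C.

First compute AC:
[[ 21,  66,  69],
 [  4,   8,   4],
 [ -1,   6,  15]]
Now row reduce the product.
R2 ← R2 − (4/21)·R1: [0, -32/7, -64/7]
R3 ← R3 + (1/21)·R1: [0, 64/7, 128/7]
R3 ← R3 + (2)·R2: [0, 0, 0]
2 nonzero rows, so rank(AC) = 2.

2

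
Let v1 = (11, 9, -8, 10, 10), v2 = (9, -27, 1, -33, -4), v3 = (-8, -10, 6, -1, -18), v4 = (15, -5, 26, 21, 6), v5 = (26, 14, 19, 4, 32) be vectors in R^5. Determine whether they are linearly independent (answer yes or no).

Form the matrix with these vectors as rows and row reduce.
R2 ← R2 − (9/11)·R1: [0, -378/11, 83/11, -453/11, -134/11]
R3 ← R3 + (8/11)·R1: [0, -38/11, 2/11, 69/11, -118/11]
R4 ← R4 − (15/11)·R1: [0, -190/11, 406/11, 81/11, -84/11]
R5 ← R5 − (26/11)·R1: [0, -80/11, 417/11, -216/11, 92/11]
R3 ← R3 − (19/189)·R2: [0, 0, -109/189, 656/63, -1796/189]
R4 ← R4 − (95/189)·R2: [0, 0, 6259/189, 1768/63, -286/189]
R5 ← R5 − (40/189)·R2: [0, 0, 6863/189, -688/63, 2068/189]
R4 ← R4 + (6259/109)·R3: [0, 0, 0, 68232/109, -59642/109]
R5 ← R5 + (6863/109)·R3: [0, 0, 0, 70272/109, -64024/109]
R5 ← R5 − (2928/2843)·R4: [0, 0, 0, 0, -67784/2843]
5 nonzero rows, so the 5 vectors span a space of dimension 5.
Since 5 = 5, the vectors are linearly independent.

yes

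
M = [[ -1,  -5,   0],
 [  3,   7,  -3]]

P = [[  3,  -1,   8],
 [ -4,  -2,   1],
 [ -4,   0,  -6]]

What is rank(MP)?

2

First compute MP:
[[ 17,  11, -13],
 [ -7, -17,  49]]
Now row reduce the product.
R2 ← R2 + (7/17)·R1: [0, -212/17, 742/17]
2 nonzero rows, so rank(MP) = 2.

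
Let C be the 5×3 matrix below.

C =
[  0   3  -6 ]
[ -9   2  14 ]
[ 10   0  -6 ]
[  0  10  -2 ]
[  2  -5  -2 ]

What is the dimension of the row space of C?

Row reduce to echelon form.
Swap R1 ↔ R2
R3 ← R3 + (10/9)·R1: [0, 20/9, 86/9]
R5 ← R5 + (2/9)·R1: [0, -41/9, 10/9]
R3 ← R3 − (20/27)·R2: [0, 0, 14]
R4 ← R4 − (10/3)·R2: [0, 0, 18]
R5 ← R5 + (41/27)·R2: [0, 0, -8]
R4 ← R4 − (9/7)·R3: [0, 0, 0]
R5 ← R5 + (4/7)·R3: [0, 0, 0]
Echelon form has 3 nonzero rows, so rank(C) = 3.
The row space has dimension equal to the rank: 3.

3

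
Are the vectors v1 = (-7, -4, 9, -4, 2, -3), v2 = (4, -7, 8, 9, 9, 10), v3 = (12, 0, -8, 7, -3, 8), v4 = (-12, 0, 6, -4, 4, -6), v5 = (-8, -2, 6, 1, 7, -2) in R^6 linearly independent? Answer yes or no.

Form the matrix with these vectors as rows and row reduce.
R2 ← R2 + (4/7)·R1: [0, -65/7, 92/7, 47/7, 71/7, 58/7]
R3 ← R3 + (12/7)·R1: [0, -48/7, 52/7, 1/7, 3/7, 20/7]
R4 ← R4 − (12/7)·R1: [0, 48/7, -66/7, 20/7, 4/7, -6/7]
R5 ← R5 − (8/7)·R1: [0, 18/7, -30/7, 39/7, 33/7, 10/7]
R3 ← R3 − (48/65)·R2: [0, 0, -148/65, -313/65, -459/65, -212/65]
R4 ← R4 + (48/65)·R2: [0, 0, 18/65, 508/65, 524/65, 342/65]
R5 ← R5 + (18/65)·R2: [0, 0, -42/65, 483/65, 489/65, 242/65]
R4 ← R4 + (9/74)·R3: [0, 0, 0, 535/74, 533/74, 180/37]
R5 ← R5 − (21/74)·R3: [0, 0, 0, 651/74, 705/74, 172/37]
R5 ← R5 − (651/535)·R4: [0, 0, 0, 0, 408/535, -136/107]
5 nonzero rows, so the 5 vectors span a space of dimension 5.
Since 5 = 5, the vectors are linearly independent.

yes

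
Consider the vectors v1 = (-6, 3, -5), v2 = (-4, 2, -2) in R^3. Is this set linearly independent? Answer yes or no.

yes

Form the matrix with these vectors as rows and row reduce.
R2 ← R2 − (2/3)·R1: [0, 0, 4/3]
2 nonzero rows, so the 2 vectors span a space of dimension 2.
Since 2 = 2, the vectors are linearly independent.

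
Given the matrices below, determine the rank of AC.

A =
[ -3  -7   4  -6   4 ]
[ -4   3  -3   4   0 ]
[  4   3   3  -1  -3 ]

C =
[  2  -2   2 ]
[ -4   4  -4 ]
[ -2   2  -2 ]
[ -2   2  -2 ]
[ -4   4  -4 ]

First compute AC:
[[ 10, -10,  10],
 [-22,  22, -22],
 [  4,  -4,   4]]
Now row reduce the product.
R2 ← R2 + (11/5)·R1: [0, 0, 0]
R3 ← R3 − (2/5)·R1: [0, 0, 0]
1 nonzero row, so rank(AC) = 1.

1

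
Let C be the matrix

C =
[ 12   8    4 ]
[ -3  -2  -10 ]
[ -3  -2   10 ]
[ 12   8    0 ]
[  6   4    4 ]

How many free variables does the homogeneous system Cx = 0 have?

1

Row reduce to echelon form.
R2 ← R2 + (1/4)·R1: [0, 0, -9]
R3 ← R3 + (1/4)·R1: [0, 0, 11]
R4 ← R4 − R1: [0, 0, -4]
R5 ← R5 − (1/2)·R1: [0, 0, 2]
R3 ← R3 + (11/9)·R2: [0, 0, 0]
R4 ← R4 − (4/9)·R2: [0, 0, 0]
R5 ← R5 + (2/9)·R2: [0, 0, 0]
2 nonzero rows, so rank(C) = 2.
C has 3 columns; by rank–nullity, nullity = 3 − 2 = 1.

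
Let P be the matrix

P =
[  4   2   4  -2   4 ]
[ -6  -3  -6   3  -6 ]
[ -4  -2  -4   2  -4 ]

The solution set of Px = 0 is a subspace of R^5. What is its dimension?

4

Row reduce to echelon form.
R2 ← R2 + (3/2)·R1: [0, 0, 0, 0, 0]
R3 ← R3 + R1: [0, 0, 0, 0, 0]
1 nonzero row, so rank(P) = 1.
P has 5 columns; by rank–nullity, nullity = 5 − 1 = 4.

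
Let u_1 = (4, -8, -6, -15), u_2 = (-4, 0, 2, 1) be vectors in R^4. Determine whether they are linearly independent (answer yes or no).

yes

Form the matrix with these vectors as rows and row reduce.
R2 ← R2 + R1: [0, -8, -4, -14]
2 nonzero rows, so the 2 vectors span a space of dimension 2.
Since 2 = 2, the vectors are linearly independent.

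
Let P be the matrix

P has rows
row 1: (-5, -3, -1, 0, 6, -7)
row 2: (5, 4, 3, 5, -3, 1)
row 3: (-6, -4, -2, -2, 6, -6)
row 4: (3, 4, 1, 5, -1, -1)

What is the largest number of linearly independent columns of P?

3

Row reduce to echelon form.
R2 ← R2 + R1: [0, 1, 2, 5, 3, -6]
R3 ← R3 − (6/5)·R1: [0, -2/5, -4/5, -2, -6/5, 12/5]
R4 ← R4 + (3/5)·R1: [0, 11/5, 2/5, 5, 13/5, -26/5]
R3 ← R3 + (2/5)·R2: [0, 0, 0, 0, 0, 0]
R4 ← R4 − (11/5)·R2: [0, 0, -4, -6, -4, 8]
Swap R3 ↔ R4
Echelon form has 3 nonzero rows, so rank(P) = 3.
The rank gives the maximum number of linearly independent columns: 3.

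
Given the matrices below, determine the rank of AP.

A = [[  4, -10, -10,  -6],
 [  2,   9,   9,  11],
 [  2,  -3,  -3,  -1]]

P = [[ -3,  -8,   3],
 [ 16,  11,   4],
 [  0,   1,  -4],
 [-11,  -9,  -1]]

First compute AP:
[[-106, -98,  18],
 [ 17,  -7,  -5],
 [-43, -43,   7]]
Now row reduce the product.
R2 ← R2 + (17/106)·R1: [0, -1204/53, -112/53]
R3 ← R3 − (43/106)·R1: [0, -172/53, -16/53]
R3 ← R3 − (1/7)·R2: [0, 0, 0]
2 nonzero rows, so rank(AP) = 2.

2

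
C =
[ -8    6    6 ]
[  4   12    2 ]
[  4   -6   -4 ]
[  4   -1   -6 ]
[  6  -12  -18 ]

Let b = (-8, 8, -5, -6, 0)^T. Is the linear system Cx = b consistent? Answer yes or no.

no

Row reduce the augmented matrix [C | b].
R2 ← R2 + (1/2)·R1: [0, 15, 5, 4]
R3 ← R3 + (1/2)·R1: [0, -3, -1, -9]
R4 ← R4 + (1/2)·R1: [0, 2, -3, -10]
R5 ← R5 + (3/4)·R1: [0, -15/2, -27/2, -6]
R3 ← R3 + (1/5)·R2: [0, 0, 0, -41/5]
R4 ← R4 − (2/15)·R2: [0, 0, -11/3, -158/15]
R5 ← R5 + (1/2)·R2: [0, 0, -11, -4]
Swap R3 ↔ R4
R5 ← R5 − (3)·R3: [0, 0, 0, 138/5]
R5 ← R5 + (138/41)·R4: [0, 0, 0, 0]
The echelon form has 4 nonzero rows; the last pivot sits in the augmented column, so rank(C) = 3 but rank([C|b]) = 4.
Since the ranks differ, the system is inconsistent.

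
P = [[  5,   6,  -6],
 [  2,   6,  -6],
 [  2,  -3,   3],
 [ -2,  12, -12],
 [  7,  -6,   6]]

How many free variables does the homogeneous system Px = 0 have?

Row reduce to echelon form.
R2 ← R2 − (2/5)·R1: [0, 18/5, -18/5]
R3 ← R3 − (2/5)·R1: [0, -27/5, 27/5]
R4 ← R4 + (2/5)·R1: [0, 72/5, -72/5]
R5 ← R5 − (7/5)·R1: [0, -72/5, 72/5]
R3 ← R3 + (3/2)·R2: [0, 0, 0]
R4 ← R4 − (4)·R2: [0, 0, 0]
R5 ← R5 + (4)·R2: [0, 0, 0]
2 nonzero rows, so rank(P) = 2.
P has 3 columns; by rank–nullity, nullity = 3 − 2 = 1.

1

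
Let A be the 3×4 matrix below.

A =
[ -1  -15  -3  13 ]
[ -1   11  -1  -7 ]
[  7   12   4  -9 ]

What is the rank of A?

Row reduce to echelon form.
R2 ← R2 − R1: [0, 26, 2, -20]
R3 ← R3 + (7)·R1: [0, -93, -17, 82]
R3 ← R3 + (93/26)·R2: [0, 0, -128/13, 136/13]
Echelon form has 3 nonzero rows, so rank(A) = 3.

3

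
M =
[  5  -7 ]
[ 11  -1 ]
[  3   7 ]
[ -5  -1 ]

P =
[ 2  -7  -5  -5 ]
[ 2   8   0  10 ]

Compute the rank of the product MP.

First compute MP:
[[ -4, -91, -25, -95],
 [ 20, -85, -55, -65],
 [ 20,  35, -15,  55],
 [-12,  27,  25,  15]]
Now row reduce the product.
R2 ← R2 + (5)·R1: [0, -540, -180, -540]
R3 ← R3 + (5)·R1: [0, -420, -140, -420]
R4 ← R4 − (3)·R1: [0, 300, 100, 300]
R3 ← R3 − (7/9)·R2: [0, 0, 0, 0]
R4 ← R4 + (5/9)·R2: [0, 0, 0, 0]
2 nonzero rows, so rank(MP) = 2.

2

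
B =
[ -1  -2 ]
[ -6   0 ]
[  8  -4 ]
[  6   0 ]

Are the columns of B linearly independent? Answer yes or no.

Row reduce B to echelon form.
R2 ← R2 − (6)·R1: [0, 12]
R3 ← R3 + (8)·R1: [0, -20]
R4 ← R4 + (6)·R1: [0, -12]
R3 ← R3 + (5/3)·R2: [0, 0]
R4 ← R4 + R2: [0, 0]
2 pivots among 2 columns.
Every column is a pivot column, so the columns are linearly independent.

yes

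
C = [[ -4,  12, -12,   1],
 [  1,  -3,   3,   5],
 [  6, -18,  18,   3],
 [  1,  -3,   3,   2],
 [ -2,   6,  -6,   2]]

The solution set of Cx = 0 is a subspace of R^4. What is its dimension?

Row reduce to echelon form.
R2 ← R2 + (1/4)·R1: [0, 0, 0, 21/4]
R3 ← R3 + (3/2)·R1: [0, 0, 0, 9/2]
R4 ← R4 + (1/4)·R1: [0, 0, 0, 9/4]
R5 ← R5 − (1/2)·R1: [0, 0, 0, 3/2]
R3 ← R3 − (6/7)·R2: [0, 0, 0, 0]
R4 ← R4 − (3/7)·R2: [0, 0, 0, 0]
R5 ← R5 − (2/7)·R2: [0, 0, 0, 0]
2 nonzero rows, so rank(C) = 2.
C has 4 columns; by rank–nullity, nullity = 4 − 2 = 2.

2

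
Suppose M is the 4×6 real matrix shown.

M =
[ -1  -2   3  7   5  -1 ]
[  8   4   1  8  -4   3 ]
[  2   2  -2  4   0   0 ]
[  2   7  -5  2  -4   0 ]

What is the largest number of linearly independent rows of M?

Row reduce to echelon form.
R2 ← R2 + (8)·R1: [0, -12, 25, 64, 36, -5]
R3 ← R3 + (2)·R1: [0, -2, 4, 18, 10, -2]
R4 ← R4 + (2)·R1: [0, 3, 1, 16, 6, -2]
R3 ← R3 − (1/6)·R2: [0, 0, -1/6, 22/3, 4, -7/6]
R4 ← R4 + (1/4)·R2: [0, 0, 29/4, 32, 15, -13/4]
R4 ← R4 + (87/2)·R3: [0, 0, 0, 351, 189, -54]
Echelon form has 4 nonzero rows, so rank(M) = 4.
The rank gives the maximum number of linearly independent rows: 4.

4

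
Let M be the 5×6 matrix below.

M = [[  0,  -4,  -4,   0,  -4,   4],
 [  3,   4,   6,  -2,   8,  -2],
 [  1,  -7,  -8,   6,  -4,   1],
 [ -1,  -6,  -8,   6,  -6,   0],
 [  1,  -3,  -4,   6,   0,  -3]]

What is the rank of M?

Row reduce to echelon form.
Swap R1 ↔ R2
R3 ← R3 − (1/3)·R1: [0, -25/3, -10, 20/3, -20/3, 5/3]
R4 ← R4 + (1/3)·R1: [0, -14/3, -6, 16/3, -10/3, -2/3]
R5 ← R5 − (1/3)·R1: [0, -13/3, -6, 20/3, -8/3, -7/3]
R3 ← R3 − (25/12)·R2: [0, 0, -5/3, 20/3, 5/3, -20/3]
R4 ← R4 − (7/6)·R2: [0, 0, -4/3, 16/3, 4/3, -16/3]
R5 ← R5 − (13/12)·R2: [0, 0, -5/3, 20/3, 5/3, -20/3]
R4 ← R4 − (4/5)·R3: [0, 0, 0, 0, 0, 0]
R5 ← R5 − R3: [0, 0, 0, 0, 0, 0]
Echelon form has 3 nonzero rows, so rank(M) = 3.

3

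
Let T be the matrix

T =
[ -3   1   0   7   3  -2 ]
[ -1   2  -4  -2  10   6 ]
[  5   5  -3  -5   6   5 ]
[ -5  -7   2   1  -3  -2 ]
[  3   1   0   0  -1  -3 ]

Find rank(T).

5

Row reduce to echelon form.
R2 ← R2 − (1/3)·R1: [0, 5/3, -4, -13/3, 9, 20/3]
R3 ← R3 + (5/3)·R1: [0, 20/3, -3, 20/3, 11, 5/3]
R4 ← R4 − (5/3)·R1: [0, -26/3, 2, -32/3, -8, 4/3]
R5 ← R5 + R1: [0, 2, 0, 7, 2, -5]
R3 ← R3 − (4)·R2: [0, 0, 13, 24, -25, -25]
R4 ← R4 + (26/5)·R2: [0, 0, -94/5, -166/5, 194/5, 36]
R5 ← R5 − (6/5)·R2: [0, 0, 24/5, 61/5, -44/5, -13]
R4 ← R4 + (94/65)·R3: [0, 0, 0, 98/65, 172/65, -2/13]
R5 ← R5 − (24/65)·R3: [0, 0, 0, 217/65, 28/65, -49/13]
R5 ← R5 − (31/14)·R4: [0, 0, 0, 0, -38/7, -24/7]
Echelon form has 5 nonzero rows, so rank(T) = 5.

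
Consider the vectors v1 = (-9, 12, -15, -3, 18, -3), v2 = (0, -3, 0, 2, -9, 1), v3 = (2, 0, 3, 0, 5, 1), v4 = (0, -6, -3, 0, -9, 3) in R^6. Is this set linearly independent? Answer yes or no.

yes

Form the matrix with these vectors as rows and row reduce.
R3 ← R3 + (2/9)·R1: [0, 8/3, -1/3, -2/3, 9, 1/3]
R3 ← R3 + (8/9)·R2: [0, 0, -1/3, 10/9, 1, 11/9]
R4 ← R4 − (2)·R2: [0, 0, -3, -4, 9, 1]
R4 ← R4 − (9)·R3: [0, 0, 0, -14, 0, -10]
4 nonzero rows, so the 4 vectors span a space of dimension 4.
Since 4 = 4, the vectors are linearly independent.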